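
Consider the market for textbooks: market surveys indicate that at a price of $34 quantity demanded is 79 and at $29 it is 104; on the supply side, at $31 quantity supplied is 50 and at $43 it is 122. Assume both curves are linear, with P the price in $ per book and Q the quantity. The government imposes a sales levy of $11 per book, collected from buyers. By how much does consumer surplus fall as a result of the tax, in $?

Consumer surplus falls by $354.

Demand slope: (104 − 79)/(29 − 34) = -5, so Qd = 249 − 5P.
Supply slope: (122 − 50)/(43 − 31) = 6, so Qs = 6P − 136.
Without the tax, 249 − 5P = 6P − 136 gives 11P = 385, so P* = $35 and Q* = 74.
With the tax collected from buyers, demand (in seller-price terms) shifts: Qd = 249 − 5(P + 11).
Solving gives Q = 44 with buyers paying $41 and suppliers receiving $30 (the $11 wedge).
ΔCS is the trapezoid between Q = 44 and Q = 74 of height $6: ½ · (74 + 44) · 6 = $354.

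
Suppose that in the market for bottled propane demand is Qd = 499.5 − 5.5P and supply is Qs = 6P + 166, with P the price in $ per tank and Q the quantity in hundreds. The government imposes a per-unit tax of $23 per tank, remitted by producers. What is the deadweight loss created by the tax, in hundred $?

Without the tax, 499.5 − 5.5P = 6P + 166 gives 11.5P = 333.5, so P* = $29 and Q* = 340.
With the tax collected from producers, supply shifts: Qs = 6(P − 23) + 166.
Solving gives Q = 274 with buyers paying $41 and producers receiving $18 (the $23 wedge).
Quantity falls by |ΔQ| = |340 − 274| = 66.
DWL = ½ · t · |ΔQ| = ½ · 23 · 66 = $759.

Deadweight loss = $759 hundred.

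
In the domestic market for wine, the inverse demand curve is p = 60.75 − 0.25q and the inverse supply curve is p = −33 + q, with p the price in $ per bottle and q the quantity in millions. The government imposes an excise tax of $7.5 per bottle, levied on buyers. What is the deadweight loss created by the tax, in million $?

Deadweight loss = $22.5 million.

Rewrite in direct form: qd = 243 − 4p and qs = p + 33.
Without the tax, 243 − 4p = p + 33 gives 5p = 210, so p* = $42 and q* = 75.
With the tax collected from buyers, demand (in seller-price terms) shifts: qd = 243 − 4(p + 7.5).
Solving gives q = 69 with buyers paying $43.5 and suppliers receiving $36 (the $7.5 wedge).
Quantity falls by |ΔQ| = |75 − 69| = 6.
DWL = ½ · t · |ΔQ| = ½ · 7.5 · 6 = $22.5.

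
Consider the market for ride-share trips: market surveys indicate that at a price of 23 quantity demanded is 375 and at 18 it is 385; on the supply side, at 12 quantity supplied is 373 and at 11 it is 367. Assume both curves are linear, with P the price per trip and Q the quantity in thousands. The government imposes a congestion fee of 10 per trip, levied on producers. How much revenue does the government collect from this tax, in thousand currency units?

Tax revenue = 3760 thousand.

Demand slope: (385 − 375)/(18 − 23) = -2, so Qd = 421 − 2P.
Supply slope: (367 − 373)/(11 − 12) = 6, so Qs = 6P + 301.
Without the tax, 421 − 2P = 6P + 301 gives 8P = 120, so P* = 15 and Q* = 391.
With the tax collected from producers, supply shifts: Qs = 6(P − 10) + 301.
New equilibrium: consumers pay 22.5, producers receive 12.5, Q = 376. (Wedge: Pb − Ps = 10.)
Revenue = t · Q = 10 · 376 = 3760.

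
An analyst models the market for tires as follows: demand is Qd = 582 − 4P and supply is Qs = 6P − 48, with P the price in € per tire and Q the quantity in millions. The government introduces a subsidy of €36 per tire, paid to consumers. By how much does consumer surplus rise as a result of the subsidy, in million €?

Before the subsidy: set 582 − 4P = 6P − 48 → P* = €63, Q* = 330.
With a per-unit subsidy paid to consumers, each effectively pays P − 36, so demand becomes Qd = 582 − 4(P − 36).
New equilibrium: consumers pay €41.4, suppliers receive €77.4, Q = 416.4. (Wedge: Pb − Ps = −36.)
ΔCS is the trapezoid between Q = 416.4 and Q = 330 of height €21.6: ½ · (330 + 416.4) · 21.6 = €8061.12.

Consumer surplus rises by €8061.12 million.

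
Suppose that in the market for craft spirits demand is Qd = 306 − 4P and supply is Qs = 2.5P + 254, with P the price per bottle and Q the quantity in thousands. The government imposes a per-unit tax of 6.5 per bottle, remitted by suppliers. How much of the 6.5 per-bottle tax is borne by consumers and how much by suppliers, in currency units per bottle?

Without the tax, 306 − 4P = 2.5P + 254 gives 6.5P = 52, so P* = 8 and Q* = 274.
With the tax collected from suppliers, supply shifts: Qs = 2.5(P − 6.5) + 254.
New equilibrium: consumers pay 10.5, suppliers receive 4, Q = 264. (Wedge: Pb − Ps = 6.5.)
Burden on consumers: 2.5; on suppliers: 4. (They sum to 6.5.)

Consumers bear 2.5 per bottle; suppliers bear 4 per bottle.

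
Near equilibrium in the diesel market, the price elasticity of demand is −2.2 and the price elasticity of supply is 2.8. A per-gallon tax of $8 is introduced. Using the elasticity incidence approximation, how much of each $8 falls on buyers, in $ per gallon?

Buyers bear ≈ $4.48 per gallon.

Incidence ratio: buyers' share ≈ εs / (εs + |εd|) = 2.8 / (2.8 + 2.2) = 0.56.
So buyers bear ≈ 0.56 × $8 = $4.48; sellers bear $3.52.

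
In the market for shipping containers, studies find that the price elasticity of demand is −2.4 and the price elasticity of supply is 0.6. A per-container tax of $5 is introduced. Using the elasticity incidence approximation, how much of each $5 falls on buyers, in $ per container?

Buyers bear ≈ $1 per container.

Incidence ratio: buyers' share ≈ εs / (εs + |εd|) = 0.6 / (0.6 + 2.4) = 0.2.
So buyers bear ≈ 0.2 × $5 = $1; suppliers bear $4.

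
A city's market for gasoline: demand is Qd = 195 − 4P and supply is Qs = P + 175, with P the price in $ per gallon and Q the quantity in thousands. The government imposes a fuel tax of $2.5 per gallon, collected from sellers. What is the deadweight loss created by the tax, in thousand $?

Before the tax: set 195 − 4P = P + 175 → P* = $4, Q* = 179.
With the tax collected from sellers, supply shifts: Qs = (P − 2.5) + 175.
Solving gives Q = 177 with buyers paying $4.5 and sellers receiving $2 (the $2.5 wedge).
Quantity falls by |ΔQ| = |179 − 177| = 2.
DWL = ½ · t · |ΔQ| = ½ · 2.5 · 2 = $2.5.

Deadweight loss = $2.5 thousand.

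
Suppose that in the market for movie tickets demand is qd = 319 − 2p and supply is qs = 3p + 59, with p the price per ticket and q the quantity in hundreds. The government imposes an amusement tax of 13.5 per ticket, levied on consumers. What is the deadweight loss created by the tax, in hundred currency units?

Without the tax, 319 − 2p = 3p + 59 gives 5p = 260, so p* = 52 and q* = 215.
With the tax collected from consumers, demand (in seller-price terms) shifts: qd = 319 − 2(p + 13.5).
New equilibrium: consumers pay 60.1, suppliers receive 46.6, q = 198.8. (Wedge: pb − ps = 13.5.)
Quantity falls by |ΔQ| = |215 − 198.8| = 16.2.
DWL = ½ · t · |ΔQ| = ½ · 13.5 · 16.2 = 109.35.

Deadweight loss = 109.35 hundred.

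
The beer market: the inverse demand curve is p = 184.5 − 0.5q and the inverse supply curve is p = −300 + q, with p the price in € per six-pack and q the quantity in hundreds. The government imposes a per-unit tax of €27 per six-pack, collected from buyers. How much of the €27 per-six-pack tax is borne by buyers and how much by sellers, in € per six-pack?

Inverting to q(p) form: qd = 369 − 2p; qs = p + 300.
Before the tax: set 369 − 2p = p + 300 → p* = €23, q* = 323.
With the tax collected from buyers, demand (in seller-price terms) shifts: qd = 369 − 2(p + 27).
Solving gives q = 305 with buyers paying €32 and sellers receiving €5 (the €27 wedge).
Burden on buyers: €9; on sellers: €18. (They sum to €27.)

Buyers bear €9 per six-pack; sellers bear €18 per six-pack.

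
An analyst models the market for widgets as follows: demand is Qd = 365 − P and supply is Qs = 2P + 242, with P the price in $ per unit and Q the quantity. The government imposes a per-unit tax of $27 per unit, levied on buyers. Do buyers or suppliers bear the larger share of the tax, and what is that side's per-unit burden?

Without the tax, 365 − P = 2P + 242 gives 3P = 123, so P* = $41 and Q* = 324.
With the tax collected from buyers, demand (in seller-price terms) shifts: Qd = 365 − (P + 27).
New equilibrium: buyers pay $59, suppliers receive $32, Q = 306. (Wedge: Pb − Ps = 27.)
Per-unit burden: buyers $18, suppliers $9.
Buyers take the larger share because demand is less price-elastic here (demand slope 1 vs supply slope 2).

Buyers bear the larger share: $18 per unit.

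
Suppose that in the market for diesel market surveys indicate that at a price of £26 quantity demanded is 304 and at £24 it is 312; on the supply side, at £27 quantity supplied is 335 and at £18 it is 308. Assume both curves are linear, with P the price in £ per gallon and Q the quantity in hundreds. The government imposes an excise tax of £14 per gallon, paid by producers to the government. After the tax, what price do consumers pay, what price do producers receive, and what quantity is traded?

Consumers pay £28; producers receive £14; quantity = 296.

Demand slope: (312 − 304)/(24 − 26) = -4, so Qd = 408 − 4P.
Supply slope: (308 − 335)/(18 − 27) = 3, so Qs = 3P + 254.
Before the tax: set 408 − 4P = 3P + 254 → P* = £22, Q* = 320.
With the tax collected from producers, supply shifts: Qs = 3(P − 14) + 254.
Solving gives Q = 296 with consumers paying £28 and producers receiving £14 (the £14 wedge).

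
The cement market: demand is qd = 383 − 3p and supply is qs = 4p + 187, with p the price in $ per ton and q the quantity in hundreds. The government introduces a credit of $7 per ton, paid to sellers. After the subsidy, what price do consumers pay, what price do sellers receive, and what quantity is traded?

Consumers pay $24; sellers receive $31; quantity = 311.

Without the subsidy, 383 − 3p = 4p + 187 gives 7p = 196, so p* = $28 and q* = 299.
With a per-unit subsidy paid to sellers, each receives p + 7 per unit sold, so supply becomes qs = 4(p + 7) + 187.
New equilibrium: consumers pay $24, sellers receive $31, q = 311. (Wedge: pb − ps = −7.)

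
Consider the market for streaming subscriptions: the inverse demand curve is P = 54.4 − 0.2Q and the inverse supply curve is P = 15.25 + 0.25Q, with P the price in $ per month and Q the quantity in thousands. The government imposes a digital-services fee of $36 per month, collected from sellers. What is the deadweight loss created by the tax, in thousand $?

Deadweight loss = $1440 thousand.

Rewrite in direct form: Qd = 272 − 5P and Qs = 4P − 61.
Without the tax, 272 − 5P = 4P − 61 gives 9P = 333, so P* = $37 and Q* = 87.
With the tax collected from sellers, supply shifts: Qs = 4(P − 36) − 61.
New equilibrium: buyers pay $53, sellers receive $17, Q = 7. (Wedge: Pb − Ps = 36.)
Quantity falls by |ΔQ| = |87 − 7| = 80.
DWL = ½ · t · |ΔQ| = ½ · 36 · 80 = $1440.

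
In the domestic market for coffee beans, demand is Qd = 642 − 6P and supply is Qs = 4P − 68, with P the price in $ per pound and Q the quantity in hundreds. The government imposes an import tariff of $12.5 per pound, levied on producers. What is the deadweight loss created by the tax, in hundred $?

Before the tax: set 642 − 6P = 4P − 68 → P* = $71, Q* = 216.
With the tax collected from producers, supply shifts: Qs = 4(P − 12.5) − 68.
Solving gives Q = 186 with buyers paying $76 and producers receiving $63.5 (the $12.5 wedge).
Quantity falls by |ΔQ| = |216 − 186| = 30.
DWL = ½ · t · |ΔQ| = ½ · 12.5 · 30 = $187.5.

Deadweight loss = $187.5 hundred.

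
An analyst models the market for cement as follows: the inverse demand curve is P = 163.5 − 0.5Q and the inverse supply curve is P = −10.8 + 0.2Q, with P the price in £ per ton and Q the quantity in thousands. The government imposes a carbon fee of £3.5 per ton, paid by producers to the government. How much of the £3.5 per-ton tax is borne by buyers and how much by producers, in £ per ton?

Inverting to Q(P) form: Qd = 327 − 2P; Qs = 5P + 54.
Without the tax, 327 − 2P = 5P + 54 gives 7P = 273, so P* = £39 and Q* = 249.
With the tax collected from producers, supply shifts: Qs = 5(P − 3.5) + 54.
New equilibrium: buyers pay £41.5, producers receive £38, Q = 244. (Wedge: Pb − Ps = 3.5.)
Burden on buyers: £2.5; on producers: £1. (They sum to £3.5.)

Buyers bear £2.5 per ton; producers bear £1 per ton.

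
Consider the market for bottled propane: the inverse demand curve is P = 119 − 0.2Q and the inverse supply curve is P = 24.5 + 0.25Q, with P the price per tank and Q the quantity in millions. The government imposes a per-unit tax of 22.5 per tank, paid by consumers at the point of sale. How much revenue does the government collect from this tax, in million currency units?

Inverting to Q(P) form: Qd = 595 − 5P; Qs = 4P − 98.
Before the tax: set 595 − 5P = 4P − 98 → P* = 77, Q* = 210.
With the tax collected from consumers, demand (in seller-price terms) shifts: Qd = 595 − 5(P + 22.5).
Solving gives Q = 160 with consumers paying 87 and sellers receiving 64.5 (the 22.5 wedge).
Revenue = t · Q = 22.5 · 160 = 3600.

Tax revenue = 3600 million.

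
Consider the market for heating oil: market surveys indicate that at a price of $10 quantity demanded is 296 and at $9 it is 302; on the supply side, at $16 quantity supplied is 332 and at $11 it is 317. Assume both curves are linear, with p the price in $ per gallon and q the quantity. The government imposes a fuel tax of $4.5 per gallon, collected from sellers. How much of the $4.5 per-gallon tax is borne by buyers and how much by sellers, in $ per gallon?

Buyers bear $1.5 per gallon; sellers bear $3 per gallon.

Demand slope: (302 − 296)/(9 − 10) = -6, so qd = 356 − 6p.
Supply slope: (317 − 332)/(11 − 16) = 3, so qs = 3p + 284.
Before the tax: set 356 − 6p = 3p + 284 → p* = $8, q* = 308.
With the tax collected from sellers, supply shifts: qs = 3(p − 4.5) + 284.
New equilibrium: buyers pay $9.5, sellers receive $5, q = 299. (Wedge: pb − ps = 4.5.)
Burden on buyers: $1.5; on sellers: $3. (They sum to $4.5.)
The less price-elastic side of the market bears the larger share of a per-unit tax.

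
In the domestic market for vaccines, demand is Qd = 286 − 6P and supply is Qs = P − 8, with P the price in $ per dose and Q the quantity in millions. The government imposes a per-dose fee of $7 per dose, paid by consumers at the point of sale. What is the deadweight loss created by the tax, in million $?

Deadweight loss = $21 million.

Without the tax, 286 − 6P = P − 8 gives 7P = 294, so P* = $42 and Q* = 34.
With the tax collected from consumers, demand (in seller-price terms) shifts: Qd = 286 − 6(P + 7).
Solving gives Q = 28 with consumers paying $43 and suppliers receiving $36 (the $7 wedge).
Quantity falls by |ΔQ| = |34 − 28| = 6.
DWL = ½ · t · |ΔQ| = ½ · 7 · 6 = $21.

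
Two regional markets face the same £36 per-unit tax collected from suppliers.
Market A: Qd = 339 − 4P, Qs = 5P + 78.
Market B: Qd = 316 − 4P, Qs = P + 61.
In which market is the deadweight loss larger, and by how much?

Market A: pre-tax P* = £29, Q* = 223; post-tax Q = 143; deadweight loss = £1440.
Market B: pre-tax P* = £51, Q* = 112; post-tax Q = 83.2; deadweight loss = £518.4.
Difference: £1440 vs £518.4 → market A is larger by £921.6.

Market A, by £921.6.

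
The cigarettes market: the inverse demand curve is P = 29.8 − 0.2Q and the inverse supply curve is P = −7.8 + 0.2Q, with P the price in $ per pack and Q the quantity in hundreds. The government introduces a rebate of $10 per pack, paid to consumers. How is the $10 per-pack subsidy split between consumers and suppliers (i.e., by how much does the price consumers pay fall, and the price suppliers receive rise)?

Rewrite in direct form: Qd = 149 − 5P and Qs = 5P + 39.
Before the subsidy: set 149 − 5P = 5P + 39 → P* = $11, Q* = 94.
With a per-unit subsidy paid to consumers, each effectively pays P − 10, so demand becomes Qd = 149 − 5(P − 10).
Solving gives Q = 119 with consumers paying $6 and suppliers receiving $16 (the $10 wedge).
Gain to consumers: $5; to suppliers: $5. (They sum to $10.)

Consumers gain $5 per pack; suppliers gain $5 per pack.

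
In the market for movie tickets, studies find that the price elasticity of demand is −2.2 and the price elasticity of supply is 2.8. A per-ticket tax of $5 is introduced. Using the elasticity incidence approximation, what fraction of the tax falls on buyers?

Incidence ratio: buyers' share ≈ εs / (εs + |εd|) = 2.8 / (2.8 + 2.2) = 0.56.
Supply is the more elastic side, so buyers bear the larger share.

Buyers' share ≈ 0.56.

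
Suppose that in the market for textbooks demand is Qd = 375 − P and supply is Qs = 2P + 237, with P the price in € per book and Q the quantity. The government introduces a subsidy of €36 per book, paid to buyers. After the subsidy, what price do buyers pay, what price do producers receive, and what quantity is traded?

Before the subsidy: set 375 − P = 2P + 237 → P* = €46, Q* = 329.
With a per-unit subsidy paid to buyers, each effectively pays P − 36, so demand becomes Qd = 375 − (P − 36).
Solving gives Q = 353 with buyers paying €22 and producers receiving €58 (the €36 wedge).

Buyers pay €22; producers receive €58; quantity = 353.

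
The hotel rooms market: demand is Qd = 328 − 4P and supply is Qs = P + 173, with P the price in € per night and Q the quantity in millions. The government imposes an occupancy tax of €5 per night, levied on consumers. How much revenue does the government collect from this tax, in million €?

Tax revenue = €1000 million.

Before the tax: set 328 − 4P = P + 173 → P* = €31, Q* = 204.
With the tax collected from consumers, demand (in seller-price terms) shifts: Qd = 328 − 4(P + 5).
New equilibrium: consumers pay €32, producers receive €27, Q = 200. (Wedge: Pb − Ps = 5.)
Revenue = t · Q = 5 · 200 = €1000.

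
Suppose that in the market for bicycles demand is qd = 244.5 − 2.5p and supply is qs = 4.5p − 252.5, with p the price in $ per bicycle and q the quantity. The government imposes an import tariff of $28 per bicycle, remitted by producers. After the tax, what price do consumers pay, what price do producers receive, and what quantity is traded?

Consumers pay $89; producers receive $61; quantity = 22.

Before the tax: set 244.5 − 2.5p = 4.5p − 252.5 → p* = $71, q* = 67.
With the tax collected from producers, supply shifts: qs = 4.5(p − 28) − 252.5.
New equilibrium: consumers pay $89, producers receive $61, q = 22. (Wedge: pb − ps = 28.)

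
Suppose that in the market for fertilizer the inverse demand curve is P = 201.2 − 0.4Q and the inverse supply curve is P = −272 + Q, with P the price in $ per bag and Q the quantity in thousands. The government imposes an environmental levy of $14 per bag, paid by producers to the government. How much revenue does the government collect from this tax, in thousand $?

Rewrite in direct form: Qd = 503 − 2.5P and Qs = P + 272.
Without the tax, 503 − 2.5P = P + 272 gives 3.5P = 231, so P* = $66 and Q* = 338.
With the tax collected from producers, supply shifts: Qs = (P − 14) + 272.
Solving gives Q = 328 with consumers paying $70 and producers receiving $56 (the $14 wedge).
Revenue = t · Q = 14 · 328 = $4592.

Tax revenue = $4592 thousand.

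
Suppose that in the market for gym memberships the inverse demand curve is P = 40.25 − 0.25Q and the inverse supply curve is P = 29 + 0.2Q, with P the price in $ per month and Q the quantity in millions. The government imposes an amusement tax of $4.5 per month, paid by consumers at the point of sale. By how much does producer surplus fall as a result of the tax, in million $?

Producer surplus falls by $40 million.

Inverting to Q(P) form: Qd = 161 − 4P; Qs = 5P − 145.
Without the tax, 161 − 4P = 5P − 145 gives 9P = 306, so P* = $34 and Q* = 25.
With the tax collected from consumers, demand (in seller-price terms) shifts: Qd = 161 − 4(P + 4.5).
Solving gives Q = 15 with consumers paying $36.5 and producers receiving $32 (the $4.5 wedge).
ΔPS is the trapezoid between Q = 15 and Q = 25 of height $2: ½ · (25 + 15) · 2 = $40.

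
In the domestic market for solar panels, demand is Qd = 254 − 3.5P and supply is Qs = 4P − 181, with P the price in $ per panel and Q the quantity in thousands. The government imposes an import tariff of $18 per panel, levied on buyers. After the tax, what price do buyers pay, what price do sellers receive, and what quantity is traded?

Buyers pay $67.6; sellers receive $49.6; quantity = 17.4.

Before the tax: set 254 − 3.5P = 4P − 181 → P* = $58, Q* = 51.
With the tax collected from buyers, demand (in seller-price terms) shifts: Qd = 254 − 3.5(P + 18).
New equilibrium: buyers pay $67.6, sellers receive $49.6, Q = 17.4. (Wedge: Pb − Ps = 18.)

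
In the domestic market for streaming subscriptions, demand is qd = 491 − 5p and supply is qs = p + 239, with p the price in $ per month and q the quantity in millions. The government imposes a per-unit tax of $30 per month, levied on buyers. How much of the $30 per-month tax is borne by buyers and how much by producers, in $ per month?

Without the tax, 491 − 5p = p + 239 gives 6p = 252, so p* = $42 and q* = 281.
With the tax collected from buyers, demand (in seller-price terms) shifts: qd = 491 − 5(p + 30).
Solving gives q = 256 with buyers paying $47 and producers receiving $17 (the $30 wedge).
Burden on buyers: $5; on producers: $25. (They sum to $30.)
The less price-elastic side of the market bears the larger share of a per-unit tax.

Buyers bear $5 per month; producers bear $25 per month.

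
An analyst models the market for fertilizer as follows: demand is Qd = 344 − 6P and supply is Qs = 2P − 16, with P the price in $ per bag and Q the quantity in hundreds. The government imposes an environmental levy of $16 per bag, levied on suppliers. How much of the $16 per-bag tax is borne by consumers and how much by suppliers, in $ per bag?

Consumers bear $4 per bag; suppliers bear $12 per bag.

Before the tax: set 344 − 6P = 2P − 16 → P* = $45, Q* = 74.
With the tax collected from suppliers, supply shifts: Qs = 2(P − 16) − 16.
Solving gives Q = 50 with consumers paying $49 and suppliers receiving $33 (the $16 wedge).
Burden on consumers: $4; on suppliers: $12. (They sum to $16.)
The less price-elastic side of the market bears the larger share of a per-unit tax.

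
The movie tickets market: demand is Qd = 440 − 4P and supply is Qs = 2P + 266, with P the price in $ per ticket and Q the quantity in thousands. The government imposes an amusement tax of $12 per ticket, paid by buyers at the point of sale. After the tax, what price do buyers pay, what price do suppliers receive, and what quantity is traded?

Buyers pay $33; suppliers receive $21; quantity = 308.

Before the tax: set 440 − 4P = 2P + 266 → P* = $29, Q* = 324.
With the tax collected from buyers, demand (in seller-price terms) shifts: Qd = 440 − 4(P + 12).
New equilibrium: buyers pay $33, suppliers receive $21, Q = 308. (Wedge: Pb − Ps = 12.)
The less price-elastic side of the market bears the larger share of a per-unit tax.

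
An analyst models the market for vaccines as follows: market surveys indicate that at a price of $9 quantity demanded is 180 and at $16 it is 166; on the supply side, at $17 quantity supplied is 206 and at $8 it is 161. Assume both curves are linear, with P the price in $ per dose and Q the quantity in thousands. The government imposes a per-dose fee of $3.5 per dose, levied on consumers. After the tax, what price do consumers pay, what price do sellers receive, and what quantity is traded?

Demand slope: (166 − 180)/(16 − 9) = -2, so Qd = 198 − 2P.
Supply slope: (161 − 206)/(8 − 17) = 5, so Qs = 5P + 121.
Without the tax, 198 − 2P = 5P + 121 gives 7P = 77, so P* = $11 and Q* = 176.
With the tax collected from consumers, demand (in seller-price terms) shifts: Qd = 198 − 2(P + 3.5).
Solving gives Q = 171 with consumers paying $13.5 and sellers receiving $10 (the $3.5 wedge).
The less price-elastic side of the market bears the larger share of a per-unit tax.

Consumers pay $13.5; sellers receive $10; quantity = 171.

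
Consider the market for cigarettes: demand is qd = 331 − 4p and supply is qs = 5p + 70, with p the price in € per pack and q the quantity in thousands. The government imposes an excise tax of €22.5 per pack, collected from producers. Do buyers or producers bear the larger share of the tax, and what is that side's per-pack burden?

Before the tax: set 331 − 4p = 5p + 70 → p* = €29, q* = 215.
With the tax collected from producers, supply shifts: qs = 5(p − 22.5) + 70.
Solving gives q = 165 with buyers paying €41.5 and producers receiving €19 (the €22.5 wedge).
Per-pack burden: buyers €12.5, producers €10.
Buyers take the larger share because demand is less price-elastic here (demand slope 4 vs supply slope 5).
The less price-elastic side of the market bears the larger share of a per-unit tax.

Buyers bear the larger share: €12.5 per pack.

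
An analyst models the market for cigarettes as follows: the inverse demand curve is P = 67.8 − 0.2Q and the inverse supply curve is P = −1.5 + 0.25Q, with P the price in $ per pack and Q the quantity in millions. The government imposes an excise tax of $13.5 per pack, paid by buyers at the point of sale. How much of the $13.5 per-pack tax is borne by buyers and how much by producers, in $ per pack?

Inverting to Q(P) form: Qd = 339 − 5P; Qs = 4P + 6.
Before the tax: set 339 − 5P = 4P + 6 → P* = $37, Q* = 154.
With the tax collected from buyers, demand (in seller-price terms) shifts: Qd = 339 − 5(P + 13.5).
Solving gives Q = 124 with buyers paying $43 and producers receiving $29.5 (the $13.5 wedge).
Burden on buyers: $6; on producers: $7.5. (They sum to $13.5.)
The less price-elastic side of the market bears the larger share of a per-unit tax.

Buyers bear $6 per pack; producers bear $7.5 per pack.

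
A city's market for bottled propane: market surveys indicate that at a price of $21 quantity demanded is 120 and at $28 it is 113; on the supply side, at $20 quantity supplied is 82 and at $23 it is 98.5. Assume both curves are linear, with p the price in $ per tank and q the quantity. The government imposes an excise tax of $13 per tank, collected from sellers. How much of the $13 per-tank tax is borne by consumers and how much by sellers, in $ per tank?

Demand slope: (113 − 120)/(28 − 21) = -1, so qd = 141 − p.
Supply slope: (98.5 − 82)/(23 − 20) = 5.5, so qs = 5.5p − 28.
Without the tax, 141 − p = 5.5p − 28 gives 6.5p = 169, so p* = $26 and q* = 115.
With the tax collected from sellers, supply shifts: qs = 5.5(p − 13) − 28.
Solving gives q = 104 with consumers paying $37 and sellers receiving $24 (the $13 wedge).
Burden on consumers: $11; on sellers: $2. (They sum to $13.)

Consumers bear $11 per tank; sellers bear $2 per tank.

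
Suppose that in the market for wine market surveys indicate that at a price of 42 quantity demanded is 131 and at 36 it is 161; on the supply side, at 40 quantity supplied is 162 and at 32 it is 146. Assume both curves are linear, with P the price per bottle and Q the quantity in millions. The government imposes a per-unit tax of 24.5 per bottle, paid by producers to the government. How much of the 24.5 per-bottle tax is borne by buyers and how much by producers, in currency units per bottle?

Demand slope: (161 − 131)/(36 − 42) = -5, so Qd = 341 − 5P.
Supply slope: (146 − 162)/(32 − 40) = 2, so Qs = 2P + 82.
Before the tax: set 341 − 5P = 2P + 82 → P* = 37, Q* = 156.
With the tax collected from producers, supply shifts: Qs = 2(P − 24.5) + 82.
Solving gives Q = 121 with buyers paying 44 and producers receiving 19.5 (the 24.5 wedge).
Burden on buyers: 7; on producers: 17.5. (They sum to 24.5.)

Buyers bear 7 per bottle; producers bear 17.5 per bottle.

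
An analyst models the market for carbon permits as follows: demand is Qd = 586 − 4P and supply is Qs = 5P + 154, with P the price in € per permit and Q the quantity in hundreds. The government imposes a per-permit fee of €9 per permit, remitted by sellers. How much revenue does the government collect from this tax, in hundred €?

Without the tax, 586 − 4P = 5P + 154 gives 9P = 432, so P* = €48 and Q* = 394.
With the tax collected from sellers, supply shifts: Qs = 5(P − 9) + 154.
Solving gives Q = 374 with buyers paying €53 and sellers receiving €44 (the €9 wedge).
Revenue = t · Q = 9 · 374 = €3366.

Tax revenue = €3366 hundred.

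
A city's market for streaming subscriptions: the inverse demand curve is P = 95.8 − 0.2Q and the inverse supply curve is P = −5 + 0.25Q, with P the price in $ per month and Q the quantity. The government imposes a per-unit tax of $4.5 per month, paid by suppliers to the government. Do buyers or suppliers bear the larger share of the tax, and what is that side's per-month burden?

Inverting to Q(P) form: Qd = 479 − 5P; Qs = 4P + 20.
Before the tax: set 479 − 5P = 4P + 20 → P* = $51, Q* = 224.
With the tax collected from suppliers, supply shifts: Qs = 4(P − 4.5) + 20.
Solving gives Q = 214 with buyers paying $53 and suppliers receiving $48.5 (the $4.5 wedge).
Per-month burden: buyers $2, suppliers $2.5.
Suppliers take the larger share because supply is less price-elastic here (demand slope 5 vs supply slope 4).
The less price-elastic side of the market bears the larger share of a per-unit tax.

Suppliers bear the larger share: $2.5 per month.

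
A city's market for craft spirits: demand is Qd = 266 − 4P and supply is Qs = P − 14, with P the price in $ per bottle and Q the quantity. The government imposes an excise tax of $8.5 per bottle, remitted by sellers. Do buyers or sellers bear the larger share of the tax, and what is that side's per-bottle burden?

Sellers bear the larger share: $6.8 per bottle.

Without the tax, 266 − 4P = P − 14 gives 5P = 280, so P* = $56 and Q* = 42.
With the tax collected from sellers, supply shifts: Qs = (P − 8.5) − 14.
Solving gives Q = 35.2 with buyers paying $57.7 and sellers receiving $49.2 (the $8.5 wedge).
Per-bottle burden: buyers $1.7, sellers $6.8.
Sellers take the larger share because supply is less price-elastic here (demand slope 4 vs supply slope 1).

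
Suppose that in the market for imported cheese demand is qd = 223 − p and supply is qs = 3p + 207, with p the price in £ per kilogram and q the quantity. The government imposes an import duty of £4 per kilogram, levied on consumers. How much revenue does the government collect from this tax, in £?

Tax revenue = £864.

Before the tax: set 223 − p = 3p + 207 → p* = £4, q* = 219.
With the tax collected from consumers, demand (in seller-price terms) shifts: qd = 223 − (p + 4).
Solving gives q = 216 with consumers paying £7 and suppliers receiving £3 (the £4 wedge).
Revenue = t · Q = 4 · 216 = £864.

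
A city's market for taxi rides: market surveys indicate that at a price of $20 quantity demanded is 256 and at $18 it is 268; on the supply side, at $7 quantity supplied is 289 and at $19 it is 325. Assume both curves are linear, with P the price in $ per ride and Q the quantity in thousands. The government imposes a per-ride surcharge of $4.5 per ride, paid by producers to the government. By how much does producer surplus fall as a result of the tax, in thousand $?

Producer surplus falls by $898.5 thousand.

Demand slope: (268 − 256)/(18 − 20) = -6, so Qd = 376 − 6P.
Supply slope: (325 − 289)/(19 − 7) = 3, so Qs = 3P + 268.
Without the tax, 376 − 6P = 3P + 268 gives 9P = 108, so P* = $12 and Q* = 304.
With the tax collected from producers, supply shifts: Qs = 3(P − 4.5) + 268.
Solving gives Q = 295 with consumers paying $13.5 and producers receiving $9 (the $4.5 wedge).
ΔPS is the trapezoid between Q = 295 and Q = 304 of height $3: ½ · (304 + 295) · 3 = $898.5.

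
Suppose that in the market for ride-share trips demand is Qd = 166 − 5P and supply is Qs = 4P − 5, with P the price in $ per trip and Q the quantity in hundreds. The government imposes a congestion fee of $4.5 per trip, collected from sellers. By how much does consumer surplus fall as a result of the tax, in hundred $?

Consumer surplus falls by $132 hundred.

Without the tax, 166 − 5P = 4P − 5 gives 9P = 171, so P* = $19 and Q* = 71.
With the tax collected from sellers, supply shifts: Qs = 4(P − 4.5) − 5.
Solving gives Q = 61 with buyers paying $21 and sellers receiving $16.5 (the $4.5 wedge).
ΔCS is the trapezoid between Q = 61 and Q = 71 of height $2: ½ · (71 + 61) · 2 = $132.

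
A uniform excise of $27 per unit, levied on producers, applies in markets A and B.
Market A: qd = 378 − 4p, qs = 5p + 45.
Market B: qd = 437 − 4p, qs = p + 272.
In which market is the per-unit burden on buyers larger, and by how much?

Market A: pre-tax p* = $37, q* = 230; post-tax q = 170; per-unit burden on buyers = $15.
Market B: pre-tax p* = $33, q* = 305; post-tax q = 283.4; per-unit burden on buyers = $5.4.
Difference: $15 vs $5.4 → market A is larger by $9.6.

Market A, by $9.6.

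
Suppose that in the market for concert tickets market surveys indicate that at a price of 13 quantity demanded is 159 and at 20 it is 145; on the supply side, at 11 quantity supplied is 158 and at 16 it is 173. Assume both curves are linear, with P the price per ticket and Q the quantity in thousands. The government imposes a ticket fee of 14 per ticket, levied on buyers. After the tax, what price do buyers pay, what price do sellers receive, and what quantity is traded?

Buyers pay 20.4; sellers receive 6.4; quantity = 144.2.

Demand slope: (145 − 159)/(20 − 13) = -2, so Qd = 185 − 2P.
Supply slope: (173 − 158)/(16 − 11) = 3, so Qs = 3P + 125.
Without the tax, 185 − 2P = 3P + 125 gives 5P = 60, so P* = 12 and Q* = 161.
With the tax collected from buyers, demand (in seller-price terms) shifts: Qd = 185 − 2(P + 14).
New equilibrium: buyers pay 20.4, sellers receive 6.4, Q = 144.2. (Wedge: Pb − Ps = 14.)
The less price-elastic side of the market bears the larger share of a per-unit tax.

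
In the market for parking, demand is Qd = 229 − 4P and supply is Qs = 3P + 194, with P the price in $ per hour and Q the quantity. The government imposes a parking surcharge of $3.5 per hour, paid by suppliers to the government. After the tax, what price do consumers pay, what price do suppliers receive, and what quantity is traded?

Consumers pay $6.5; suppliers receive $3; quantity = 203.

Without the tax, 229 − 4P = 3P + 194 gives 7P = 35, so P* = $5 and Q* = 209.
With the tax collected from suppliers, supply shifts: Qs = 3(P − 3.5) + 194.
New equilibrium: consumers pay $6.5, suppliers receive $3, Q = 203. (Wedge: Pb − Ps = 3.5.)
The less price-elastic side of the market bears the larger share of a per-unit tax.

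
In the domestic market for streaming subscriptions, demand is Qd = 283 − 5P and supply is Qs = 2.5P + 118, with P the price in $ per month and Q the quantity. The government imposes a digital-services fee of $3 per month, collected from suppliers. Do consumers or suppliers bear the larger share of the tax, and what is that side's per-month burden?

Before the tax: set 283 − 5P = 2.5P + 118 → P* = $22, Q* = 173.
With the tax collected from suppliers, supply shifts: Qs = 2.5(P − 3) + 118.
New equilibrium: consumers pay $23, suppliers receive $20, Q = 168. (Wedge: Pb − Ps = 3.)
Per-month burden: consumers $1, suppliers $2.
Suppliers take the larger share because supply is less price-elastic here (demand slope 5 vs supply slope 2.5).
The less price-elastic side of the market bears the larger share of a per-unit tax.

Suppliers bear the larger share: $2 per month.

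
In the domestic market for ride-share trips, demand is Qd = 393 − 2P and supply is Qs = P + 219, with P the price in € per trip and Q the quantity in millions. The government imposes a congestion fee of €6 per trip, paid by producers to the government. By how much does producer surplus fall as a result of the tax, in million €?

Producer surplus falls by €1100 million.

Before the tax: set 393 − 2P = P + 219 → P* = €58, Q* = 277.
With the tax collected from producers, supply shifts: Qs = (P − 6) + 219.
New equilibrium: consumers pay €60, producers receive €54, Q = 273. (Wedge: Pb − Ps = 6.)
ΔPS is the trapezoid between Q = 273 and Q = 277 of height €4: ½ · (277 + 273) · 4 = €1100.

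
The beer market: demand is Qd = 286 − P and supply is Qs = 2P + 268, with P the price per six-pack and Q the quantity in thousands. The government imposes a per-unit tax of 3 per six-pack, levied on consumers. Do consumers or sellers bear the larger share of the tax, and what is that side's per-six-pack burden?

Consumers bear the larger share: 2 per six-pack.

Before the tax: set 286 − P = 2P + 268 → P* = 6, Q* = 280.
With the tax collected from consumers, demand (in seller-price terms) shifts: Qd = 286 − (P + 3).
Solving gives Q = 278 with consumers paying 8 and sellers receiving 5 (the 3 wedge).
Per-six-pack burden: consumers 2, sellers 1.
Consumers take the larger share because demand is less price-elastic here (demand slope 1 vs supply slope 2).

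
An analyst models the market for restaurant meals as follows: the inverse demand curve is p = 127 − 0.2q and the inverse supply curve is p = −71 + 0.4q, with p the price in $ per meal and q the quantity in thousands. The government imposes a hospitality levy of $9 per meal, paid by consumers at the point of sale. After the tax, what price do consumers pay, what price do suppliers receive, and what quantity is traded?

Consumers pay $64; suppliers receive $55; quantity = 315.

Rewrite in direct form: qd = 635 − 5p and qs = 2.5p + 177.5.
Before the tax: set 635 − 5p = 2.5p + 177.5 → p* = $61, q* = 330.
With the tax collected from consumers, demand (in seller-price terms) shifts: qd = 635 − 5(p + 9).
Solving gives q = 315 with consumers paying $64 and suppliers receiving $55 (the $9 wedge).
The less price-elastic side of the market bears the larger share of a per-unit tax.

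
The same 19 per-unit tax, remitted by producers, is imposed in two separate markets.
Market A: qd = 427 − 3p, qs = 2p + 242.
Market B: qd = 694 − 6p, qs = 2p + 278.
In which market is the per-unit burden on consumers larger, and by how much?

Market A: pre-tax p* = 37, q* = 316; post-tax q = 293.2; per-unit burden on consumers = 7.6.
Market B: pre-tax p* = 52, q* = 382; post-tax q = 353.5; per-unit burden on consumers = 4.75.
Difference: 7.6 vs 4.75 → market A is larger by 2.85.

Market A, by 2.85.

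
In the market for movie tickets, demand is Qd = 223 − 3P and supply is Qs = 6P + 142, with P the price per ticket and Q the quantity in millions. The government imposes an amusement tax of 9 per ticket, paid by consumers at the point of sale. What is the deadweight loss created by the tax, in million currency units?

Before the tax: set 223 − 3P = 6P + 142 → P* = 9, Q* = 196.
With the tax collected from consumers, demand (in seller-price terms) shifts: Qd = 223 − 3(P + 9).
Solving gives Q = 178 with consumers paying 15 and suppliers receiving 6 (the 9 wedge).
Quantity falls by |ΔQ| = |196 − 178| = 18.
DWL = ½ · t · |ΔQ| = ½ · 9 · 18 = 81.

Deadweight loss = 81 million.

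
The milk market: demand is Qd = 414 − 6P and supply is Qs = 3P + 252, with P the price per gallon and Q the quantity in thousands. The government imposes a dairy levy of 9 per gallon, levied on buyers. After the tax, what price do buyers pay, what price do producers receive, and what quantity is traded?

Without the tax, 414 − 6P = 3P + 252 gives 9P = 162, so P* = 18 and Q* = 306.
With the tax collected from buyers, demand (in seller-price terms) shifts: Qd = 414 − 6(P + 9).
Solving gives Q = 288 with buyers paying 21 and producers receiving 12 (the 9 wedge).
The less price-elastic side of the market bears the larger share of a per-unit tax.

Buyers pay 21; producers receive 12; quantity = 288.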